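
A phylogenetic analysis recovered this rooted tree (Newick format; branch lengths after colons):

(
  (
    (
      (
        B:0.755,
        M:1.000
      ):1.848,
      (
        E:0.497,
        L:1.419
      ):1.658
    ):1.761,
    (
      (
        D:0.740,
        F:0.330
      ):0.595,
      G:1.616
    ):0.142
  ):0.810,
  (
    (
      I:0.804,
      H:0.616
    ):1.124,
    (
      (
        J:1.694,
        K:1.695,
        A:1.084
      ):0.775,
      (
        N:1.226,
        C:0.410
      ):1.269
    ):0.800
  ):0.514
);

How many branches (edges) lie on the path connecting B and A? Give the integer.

8

The MRCA of B and A is the root of the tree.
From B up to that node: 4 branches. From A up to the same node: 4 branches. Total: 4 + 4 = 8.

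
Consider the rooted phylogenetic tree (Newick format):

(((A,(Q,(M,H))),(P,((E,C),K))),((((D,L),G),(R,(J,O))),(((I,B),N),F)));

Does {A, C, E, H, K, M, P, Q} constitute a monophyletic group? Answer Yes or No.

Yes

The most recent common ancestor of these taxa subtends ((A,(Q,(M,H))),(P,((E,C),K))).
That clade has exactly 8 tips — every listed taxon and nothing else — so the group is monophyletic.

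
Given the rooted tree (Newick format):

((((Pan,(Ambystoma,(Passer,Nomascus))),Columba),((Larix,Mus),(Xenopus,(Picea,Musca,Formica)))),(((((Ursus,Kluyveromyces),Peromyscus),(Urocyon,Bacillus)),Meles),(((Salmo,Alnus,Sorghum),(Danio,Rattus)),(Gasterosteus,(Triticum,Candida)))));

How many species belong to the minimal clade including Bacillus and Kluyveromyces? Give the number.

The MRCA of Bacillus and Kluyveromyces is the node subtending (((Ursus,Kluyveromyces),Peromyscus),(Urocyon,Bacillus)).
That clade contains 5 terminal taxa: Bacillus, Kluyveromyces, Peromyscus, Urocyon, Ursus.

5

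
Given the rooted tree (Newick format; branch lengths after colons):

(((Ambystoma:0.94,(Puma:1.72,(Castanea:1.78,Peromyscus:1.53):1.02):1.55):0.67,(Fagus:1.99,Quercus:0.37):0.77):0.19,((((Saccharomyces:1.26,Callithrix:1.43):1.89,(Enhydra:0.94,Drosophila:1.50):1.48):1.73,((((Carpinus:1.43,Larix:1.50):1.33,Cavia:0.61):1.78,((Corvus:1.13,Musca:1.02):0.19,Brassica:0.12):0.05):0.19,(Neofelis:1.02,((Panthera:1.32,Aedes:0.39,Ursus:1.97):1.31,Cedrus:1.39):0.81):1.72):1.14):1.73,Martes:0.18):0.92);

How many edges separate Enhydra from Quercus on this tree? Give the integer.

The MRCA of Enhydra and Quercus is the root of the tree.
From Enhydra up to that node: 5 branches. From Quercus up to the same node: 3 branches. Total: 5 + 3 = 8.

8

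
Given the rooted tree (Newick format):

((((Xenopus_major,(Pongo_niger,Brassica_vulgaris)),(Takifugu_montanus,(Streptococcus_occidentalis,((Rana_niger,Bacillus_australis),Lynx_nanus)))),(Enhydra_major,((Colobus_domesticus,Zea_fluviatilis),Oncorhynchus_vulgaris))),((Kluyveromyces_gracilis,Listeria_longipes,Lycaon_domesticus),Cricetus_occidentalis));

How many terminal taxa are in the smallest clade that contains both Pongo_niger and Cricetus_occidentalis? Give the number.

16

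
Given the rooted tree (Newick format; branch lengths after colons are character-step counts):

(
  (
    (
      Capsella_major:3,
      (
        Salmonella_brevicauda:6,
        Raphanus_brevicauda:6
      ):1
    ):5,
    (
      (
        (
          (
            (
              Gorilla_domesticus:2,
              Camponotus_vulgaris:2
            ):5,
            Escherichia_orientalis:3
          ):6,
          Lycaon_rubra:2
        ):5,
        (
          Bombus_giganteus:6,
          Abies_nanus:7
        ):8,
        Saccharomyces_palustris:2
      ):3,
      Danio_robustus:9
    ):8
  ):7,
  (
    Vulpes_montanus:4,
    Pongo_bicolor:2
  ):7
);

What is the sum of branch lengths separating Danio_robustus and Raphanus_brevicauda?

29

The path runs Danio_robustus → … → MRCA → … → Raphanus_brevicauda; the MRCA is the node subtending ((Capsella_major,(Salmonella_brevicauda,Raphanus_brevicauda)),(((((Gorilla_domesticus,Camponotus_vulgaris),Escherichia_orientalis),Lycaon_rubra),(Bombus_giganteus,Abies_nanus),Saccharomyces_palustris),Danio_robustus)).
Branch lengths along that path: 9 + 8 + 5 + 1 + 6 = 29.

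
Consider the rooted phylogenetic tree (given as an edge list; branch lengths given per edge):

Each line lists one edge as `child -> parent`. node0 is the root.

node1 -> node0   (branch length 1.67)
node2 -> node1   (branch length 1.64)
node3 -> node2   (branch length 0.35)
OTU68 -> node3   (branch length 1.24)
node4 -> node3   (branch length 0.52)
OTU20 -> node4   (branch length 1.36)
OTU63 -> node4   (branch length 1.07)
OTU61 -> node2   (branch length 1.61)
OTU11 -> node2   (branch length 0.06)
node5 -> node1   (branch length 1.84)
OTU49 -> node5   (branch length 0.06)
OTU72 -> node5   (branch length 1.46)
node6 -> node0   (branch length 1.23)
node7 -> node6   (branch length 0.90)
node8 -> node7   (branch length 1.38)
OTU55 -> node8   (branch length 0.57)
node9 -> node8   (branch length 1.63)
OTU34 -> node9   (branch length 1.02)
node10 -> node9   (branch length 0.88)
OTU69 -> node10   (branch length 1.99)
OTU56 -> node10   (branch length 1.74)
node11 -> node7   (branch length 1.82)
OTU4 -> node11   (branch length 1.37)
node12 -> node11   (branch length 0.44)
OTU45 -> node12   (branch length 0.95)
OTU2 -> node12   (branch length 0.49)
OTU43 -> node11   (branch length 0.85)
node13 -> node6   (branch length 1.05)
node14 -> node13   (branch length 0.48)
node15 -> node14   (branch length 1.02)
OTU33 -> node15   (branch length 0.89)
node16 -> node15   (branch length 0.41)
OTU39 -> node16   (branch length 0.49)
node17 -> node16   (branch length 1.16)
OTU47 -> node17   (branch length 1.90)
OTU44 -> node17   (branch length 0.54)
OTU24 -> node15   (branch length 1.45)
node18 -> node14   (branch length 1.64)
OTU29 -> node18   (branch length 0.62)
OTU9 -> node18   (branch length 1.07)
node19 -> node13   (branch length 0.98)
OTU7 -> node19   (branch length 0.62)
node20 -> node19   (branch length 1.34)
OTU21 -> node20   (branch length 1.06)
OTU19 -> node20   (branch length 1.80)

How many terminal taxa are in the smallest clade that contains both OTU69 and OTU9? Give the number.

18

The MRCA of OTU69 and OTU9 is the node subtending (((OTU55,(OTU34,(OTU69,OTU56))),(OTU4,(OTU45,OTU2),OTU43)),(((OTU33,(OTU39,(OTU47,OTU44)),OTU24),(OTU29,OTU9)),(OTU7,(OTU21,OTU19)))).
That clade contains 18 terminal taxa: OTU19, OTU2, OTU21, OTU24, OTU29, OTU33, OTU34, OTU39, OTU4, OTU43, OTU44, OTU45, OTU47, OTU55, OTU56, OTU69, OTU7, OTU9.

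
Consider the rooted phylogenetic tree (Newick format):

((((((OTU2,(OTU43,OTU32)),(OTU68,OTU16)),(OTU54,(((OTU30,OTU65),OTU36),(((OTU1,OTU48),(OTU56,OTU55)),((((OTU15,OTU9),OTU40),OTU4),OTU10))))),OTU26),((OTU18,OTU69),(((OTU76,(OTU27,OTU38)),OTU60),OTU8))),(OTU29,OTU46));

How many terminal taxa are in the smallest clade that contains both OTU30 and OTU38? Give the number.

26

The MRCA of OTU30 and OTU38 is the node subtending (((((OTU2,(OTU43,OTU32)),(OTU68,OTU16)),(OTU54,(((OTU30,OTU65),OTU36),(((OTU1,OTU48),(OTU56,OTU55)),((((OTU15,OTU9),OTU40),OTU4),OTU10))))),OTU26),((OTU18,OTU69),(((OTU76,(OTU27,OTU38)),OTU60),OTU8))).
That clade contains 26 terminal taxa: OTU1, OTU10, OTU15, OTU16, OTU18, OTU2, OTU26, OTU27, OTU30, OTU32, OTU36, OTU38, OTU4, OTU40, OTU43, OTU48, OTU54, OTU55, OTU56, OTU60, OTU65, OTU68, OTU69, OTU76, OTU8, OTU9.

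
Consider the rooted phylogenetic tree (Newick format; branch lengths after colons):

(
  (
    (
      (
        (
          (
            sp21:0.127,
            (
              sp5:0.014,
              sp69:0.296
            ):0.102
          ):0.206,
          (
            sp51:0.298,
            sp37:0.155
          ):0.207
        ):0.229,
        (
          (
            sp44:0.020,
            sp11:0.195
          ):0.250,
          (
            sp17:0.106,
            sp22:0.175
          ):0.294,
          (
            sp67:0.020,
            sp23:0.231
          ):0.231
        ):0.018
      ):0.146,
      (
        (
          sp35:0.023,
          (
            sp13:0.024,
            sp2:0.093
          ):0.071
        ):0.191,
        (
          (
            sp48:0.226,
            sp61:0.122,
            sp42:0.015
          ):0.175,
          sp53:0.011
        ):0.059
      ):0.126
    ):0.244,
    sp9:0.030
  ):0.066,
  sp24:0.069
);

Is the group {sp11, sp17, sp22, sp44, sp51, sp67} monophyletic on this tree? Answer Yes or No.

No

The MRCA of the listed taxa subtends (((sp21,(sp5,sp69)),(sp51,sp37)),((sp44,sp11),(sp17,sp22),(sp67,sp23))).
That clade also contains sp21, sp23, sp37, sp5, sp69, which are not in the proposed group, so the group is not monophyletic.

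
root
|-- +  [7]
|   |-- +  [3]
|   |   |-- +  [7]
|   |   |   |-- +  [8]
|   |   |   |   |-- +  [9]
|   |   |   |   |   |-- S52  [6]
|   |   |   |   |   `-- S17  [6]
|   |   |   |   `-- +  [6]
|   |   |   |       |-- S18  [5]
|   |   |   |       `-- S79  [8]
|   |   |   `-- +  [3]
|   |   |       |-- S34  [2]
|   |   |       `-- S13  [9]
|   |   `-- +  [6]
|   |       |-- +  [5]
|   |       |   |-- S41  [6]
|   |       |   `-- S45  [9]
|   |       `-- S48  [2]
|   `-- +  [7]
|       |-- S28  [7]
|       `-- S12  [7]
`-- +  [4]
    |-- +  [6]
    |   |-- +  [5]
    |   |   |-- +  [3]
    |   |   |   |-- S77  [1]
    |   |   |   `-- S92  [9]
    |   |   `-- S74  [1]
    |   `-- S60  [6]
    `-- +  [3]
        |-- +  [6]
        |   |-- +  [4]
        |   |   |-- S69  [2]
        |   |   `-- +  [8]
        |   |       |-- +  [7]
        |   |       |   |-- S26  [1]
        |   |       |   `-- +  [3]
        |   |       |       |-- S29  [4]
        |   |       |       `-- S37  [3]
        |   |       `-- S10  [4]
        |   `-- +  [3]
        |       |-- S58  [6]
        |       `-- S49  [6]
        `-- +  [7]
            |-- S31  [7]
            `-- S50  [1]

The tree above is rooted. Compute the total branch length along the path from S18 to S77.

The path runs S18 → … → MRCA → … → S77; the MRCA is the root of the tree.
Branch lengths along that path: 5 + 6 + 8 + 7 + 3 + 7 + 4 + 6 + 5 + 3 + 1 = 55.

55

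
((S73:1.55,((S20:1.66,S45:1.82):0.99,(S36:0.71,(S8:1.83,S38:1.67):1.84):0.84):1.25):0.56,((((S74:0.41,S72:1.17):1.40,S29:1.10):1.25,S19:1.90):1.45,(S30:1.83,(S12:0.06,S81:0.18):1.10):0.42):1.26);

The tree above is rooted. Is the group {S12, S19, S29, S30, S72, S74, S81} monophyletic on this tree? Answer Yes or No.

The most recent common ancestor of these taxa subtends ((((S74,S72),S29),S19),(S30,(S12,S81))).
That clade has exactly 7 tips — every listed taxon and nothing else — so the group is monophyletic.

Yes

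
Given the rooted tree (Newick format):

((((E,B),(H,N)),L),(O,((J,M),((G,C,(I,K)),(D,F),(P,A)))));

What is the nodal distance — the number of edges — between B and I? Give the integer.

10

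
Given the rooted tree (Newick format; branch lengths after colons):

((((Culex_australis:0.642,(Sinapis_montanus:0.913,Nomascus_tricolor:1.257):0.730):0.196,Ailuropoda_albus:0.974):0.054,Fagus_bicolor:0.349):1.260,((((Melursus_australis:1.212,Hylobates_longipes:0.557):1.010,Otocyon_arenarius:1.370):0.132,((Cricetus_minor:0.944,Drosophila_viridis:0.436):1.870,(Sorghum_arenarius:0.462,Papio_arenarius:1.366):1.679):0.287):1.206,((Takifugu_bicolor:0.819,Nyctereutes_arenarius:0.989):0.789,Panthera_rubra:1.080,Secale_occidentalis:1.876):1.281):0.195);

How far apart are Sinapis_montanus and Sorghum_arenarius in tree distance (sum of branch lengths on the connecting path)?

The path runs Sinapis_montanus → … → MRCA → … → Sorghum_arenarius; the MRCA is the root of the tree.
Branch lengths along that path: 0.913 + 0.730 + 0.196 + 0.054 + 1.260 + 0.195 + 1.206 + 0.287 + 1.679 + 0.462 = 6.982.

6.982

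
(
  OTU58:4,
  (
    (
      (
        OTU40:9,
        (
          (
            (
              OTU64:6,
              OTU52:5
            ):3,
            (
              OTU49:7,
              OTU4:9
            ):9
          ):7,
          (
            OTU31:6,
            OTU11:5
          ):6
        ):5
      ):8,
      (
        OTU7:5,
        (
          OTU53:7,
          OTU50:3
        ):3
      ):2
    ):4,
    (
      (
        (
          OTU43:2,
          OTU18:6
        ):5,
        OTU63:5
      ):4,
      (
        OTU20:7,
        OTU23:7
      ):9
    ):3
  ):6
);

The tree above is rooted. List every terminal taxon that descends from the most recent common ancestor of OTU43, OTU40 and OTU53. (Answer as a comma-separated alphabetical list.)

OTU11, OTU18, OTU20, OTU23, OTU31, OTU4, OTU40, OTU43, OTU49, OTU50, OTU52, OTU53, OTU63, OTU64, OTU7

Tracing OTU43: it sits inside (OTU43,OTU18).
Tracing OTU40: it sits inside (OTU40,(((OTU64,OTU52),(OTU49,OTU4)),(OTU31,OTU11))).
Tracing OTU53: it sits inside (OTU53,OTU50).
The smallest clade enclosing all 3 is (((OTU40,(((OTU64,OTU52),(OTU49,OTU4)),(OTU31,OTU11))),(OTU7,(OTU53,OTU50))),(((OTU43,OTU18),OTU63),(OTU20,OTU23))); the answer is its 15 terminal taxa in alphabetical order.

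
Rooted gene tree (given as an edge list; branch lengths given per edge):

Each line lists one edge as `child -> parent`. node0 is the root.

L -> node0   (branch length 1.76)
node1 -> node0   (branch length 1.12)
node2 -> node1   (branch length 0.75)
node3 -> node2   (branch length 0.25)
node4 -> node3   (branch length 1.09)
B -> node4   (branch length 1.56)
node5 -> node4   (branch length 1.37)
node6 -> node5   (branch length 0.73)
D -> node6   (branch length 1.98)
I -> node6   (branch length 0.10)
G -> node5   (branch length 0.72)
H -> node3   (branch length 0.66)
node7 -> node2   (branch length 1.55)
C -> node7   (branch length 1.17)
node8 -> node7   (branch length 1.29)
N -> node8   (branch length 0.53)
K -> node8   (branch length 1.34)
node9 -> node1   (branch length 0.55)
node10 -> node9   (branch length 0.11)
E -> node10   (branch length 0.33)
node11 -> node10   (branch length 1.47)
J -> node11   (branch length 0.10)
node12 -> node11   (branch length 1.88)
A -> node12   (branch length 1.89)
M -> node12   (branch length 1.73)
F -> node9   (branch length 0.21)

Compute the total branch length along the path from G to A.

10.08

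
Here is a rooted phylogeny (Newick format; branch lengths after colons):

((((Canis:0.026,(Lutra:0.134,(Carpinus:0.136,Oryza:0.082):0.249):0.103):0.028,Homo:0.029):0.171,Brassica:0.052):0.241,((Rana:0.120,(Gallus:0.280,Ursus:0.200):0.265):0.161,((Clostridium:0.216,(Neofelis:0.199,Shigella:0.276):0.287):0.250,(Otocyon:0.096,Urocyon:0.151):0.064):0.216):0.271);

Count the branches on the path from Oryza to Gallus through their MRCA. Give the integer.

10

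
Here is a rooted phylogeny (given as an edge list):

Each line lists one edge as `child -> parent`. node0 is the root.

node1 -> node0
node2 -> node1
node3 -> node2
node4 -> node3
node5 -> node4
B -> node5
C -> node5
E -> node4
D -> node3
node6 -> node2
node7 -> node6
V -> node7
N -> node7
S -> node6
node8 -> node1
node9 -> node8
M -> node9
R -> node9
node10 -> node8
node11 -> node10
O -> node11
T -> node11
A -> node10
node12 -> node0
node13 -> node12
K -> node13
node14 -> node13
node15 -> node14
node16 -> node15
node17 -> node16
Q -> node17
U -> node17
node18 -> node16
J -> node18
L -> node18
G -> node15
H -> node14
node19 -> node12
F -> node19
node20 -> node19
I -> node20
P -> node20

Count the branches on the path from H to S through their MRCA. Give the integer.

The MRCA of H and S is the root of the tree.
From H up to that node: 4 branches. From S up to the same node: 4 branches. Total: 4 + 4 = 8.

8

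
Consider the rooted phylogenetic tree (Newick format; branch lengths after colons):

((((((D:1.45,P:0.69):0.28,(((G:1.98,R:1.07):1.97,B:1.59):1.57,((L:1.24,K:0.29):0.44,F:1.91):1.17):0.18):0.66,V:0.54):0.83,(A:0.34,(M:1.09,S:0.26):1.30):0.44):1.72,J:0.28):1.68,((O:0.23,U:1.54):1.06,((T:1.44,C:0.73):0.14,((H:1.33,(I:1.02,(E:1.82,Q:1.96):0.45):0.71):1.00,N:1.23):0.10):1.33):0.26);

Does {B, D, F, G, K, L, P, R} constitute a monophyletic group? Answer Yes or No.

Yes

The most recent common ancestor of these taxa subtends ((D,P),(((G,R),B),((L,K),F))).
That clade has exactly 8 tips — every listed taxon and nothing else — so the group is monophyletic.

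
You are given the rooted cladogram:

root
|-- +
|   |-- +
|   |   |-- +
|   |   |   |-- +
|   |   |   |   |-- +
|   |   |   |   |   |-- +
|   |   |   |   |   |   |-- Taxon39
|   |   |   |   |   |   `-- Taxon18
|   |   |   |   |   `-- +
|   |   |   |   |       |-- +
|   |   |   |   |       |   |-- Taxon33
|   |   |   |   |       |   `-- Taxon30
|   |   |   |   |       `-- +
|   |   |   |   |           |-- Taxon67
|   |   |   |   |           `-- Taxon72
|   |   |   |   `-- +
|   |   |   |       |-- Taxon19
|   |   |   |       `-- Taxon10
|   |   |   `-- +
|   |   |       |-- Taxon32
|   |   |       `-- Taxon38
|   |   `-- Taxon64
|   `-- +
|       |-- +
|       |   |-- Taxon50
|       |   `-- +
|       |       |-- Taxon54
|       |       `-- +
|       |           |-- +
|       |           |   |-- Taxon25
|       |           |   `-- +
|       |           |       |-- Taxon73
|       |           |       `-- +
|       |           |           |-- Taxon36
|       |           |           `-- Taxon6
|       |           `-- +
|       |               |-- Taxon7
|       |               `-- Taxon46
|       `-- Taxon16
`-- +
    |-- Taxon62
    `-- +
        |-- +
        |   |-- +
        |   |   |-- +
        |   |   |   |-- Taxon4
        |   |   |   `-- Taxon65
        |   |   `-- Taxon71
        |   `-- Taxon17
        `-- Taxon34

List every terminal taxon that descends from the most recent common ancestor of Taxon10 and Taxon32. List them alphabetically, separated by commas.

Taxon10, Taxon18, Taxon19, Taxon30, Taxon32, Taxon33, Taxon38, Taxon39, Taxon67, Taxon72

Tracing Taxon10: it sits inside (Taxon19,Taxon10).
Tracing Taxon32: it sits inside (Taxon32,Taxon38).
The smallest clade enclosing both is ((((Taxon39,Taxon18),((Taxon33,Taxon30),(Taxon67,Taxon72))),(Taxon19,Taxon10)),(Taxon32,Taxon38)); the answer is its 10 terminal taxa in alphabetical order.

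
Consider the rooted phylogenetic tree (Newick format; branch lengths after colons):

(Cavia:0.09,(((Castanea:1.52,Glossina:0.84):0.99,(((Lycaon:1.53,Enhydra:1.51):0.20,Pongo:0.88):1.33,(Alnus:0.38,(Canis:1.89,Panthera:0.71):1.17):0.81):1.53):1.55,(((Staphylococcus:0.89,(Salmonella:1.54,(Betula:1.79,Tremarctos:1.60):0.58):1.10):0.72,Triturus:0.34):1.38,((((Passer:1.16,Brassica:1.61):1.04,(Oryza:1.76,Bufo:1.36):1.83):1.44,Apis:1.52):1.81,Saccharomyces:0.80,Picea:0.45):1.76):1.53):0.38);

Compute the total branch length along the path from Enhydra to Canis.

6.91

The path runs Enhydra → … → MRCA → … → Canis; the MRCA is the node subtending (((Lycaon,Enhydra),Pongo),(Alnus,(Canis,Panthera))).
Branch lengths along that path: 1.51 + 0.20 + 1.33 + 0.81 + 1.17 + 1.89 = 6.91.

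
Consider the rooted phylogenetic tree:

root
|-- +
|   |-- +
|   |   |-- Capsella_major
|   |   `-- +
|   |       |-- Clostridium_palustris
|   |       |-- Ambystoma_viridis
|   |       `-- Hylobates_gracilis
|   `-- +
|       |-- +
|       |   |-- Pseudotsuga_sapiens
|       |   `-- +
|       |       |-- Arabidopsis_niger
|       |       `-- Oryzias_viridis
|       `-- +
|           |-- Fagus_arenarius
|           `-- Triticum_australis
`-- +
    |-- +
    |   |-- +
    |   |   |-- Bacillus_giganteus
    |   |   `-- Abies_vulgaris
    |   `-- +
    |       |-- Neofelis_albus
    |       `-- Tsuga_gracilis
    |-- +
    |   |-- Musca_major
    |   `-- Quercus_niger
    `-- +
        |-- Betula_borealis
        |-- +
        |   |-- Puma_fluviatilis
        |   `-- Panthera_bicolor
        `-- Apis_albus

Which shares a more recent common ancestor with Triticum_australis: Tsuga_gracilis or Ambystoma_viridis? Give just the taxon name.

Ambystoma_viridis

The MRCA of Triticum_australis and Ambystoma_viridis subtends ((Capsella_major,(Clostridium_palustris,Ambystoma_viridis,Hylobates_gracilis)),((Pseudotsuga_sapiens,(Arabidopsis_niger,Oryzias_viridis)),(Fagus_arenarius,Triticum_australis))) (9 taxa).
The MRCA of Triticum_australis and Tsuga_gracilis is the root, subtending the entire tree (19 taxa).
The first is nested inside the second, so Triticum_australis shares a more recent common ancestor with Ambystoma_viridis.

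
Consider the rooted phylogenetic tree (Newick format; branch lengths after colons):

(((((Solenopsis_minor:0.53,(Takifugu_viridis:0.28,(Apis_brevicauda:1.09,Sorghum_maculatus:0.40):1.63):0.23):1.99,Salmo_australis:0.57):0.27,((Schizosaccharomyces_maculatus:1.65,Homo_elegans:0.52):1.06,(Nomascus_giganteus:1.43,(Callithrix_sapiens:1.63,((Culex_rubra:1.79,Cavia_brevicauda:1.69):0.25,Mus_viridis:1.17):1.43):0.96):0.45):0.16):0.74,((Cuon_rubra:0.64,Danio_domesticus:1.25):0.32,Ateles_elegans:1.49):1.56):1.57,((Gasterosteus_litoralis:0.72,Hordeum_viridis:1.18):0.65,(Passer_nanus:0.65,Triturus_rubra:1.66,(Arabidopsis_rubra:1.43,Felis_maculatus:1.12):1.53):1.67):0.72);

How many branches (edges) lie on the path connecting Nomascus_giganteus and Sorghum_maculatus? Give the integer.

8

The MRCA of Nomascus_giganteus and Sorghum_maculatus is the node subtending (((Solenopsis_minor,(Takifugu_viridis,(Apis_brevicauda,Sorghum_maculatus))),Salmo_australis),((Schizosaccharomyces_maculatus,Homo_elegans),(Nomascus_giganteus,(Callithrix_sapiens,((Culex_rubra,Cavia_brevicauda),Mus_viridis))))).
From Nomascus_giganteus up to that node: 3 branches. From Sorghum_maculatus up to the same node: 5 branches. Total: 3 + 5 = 8.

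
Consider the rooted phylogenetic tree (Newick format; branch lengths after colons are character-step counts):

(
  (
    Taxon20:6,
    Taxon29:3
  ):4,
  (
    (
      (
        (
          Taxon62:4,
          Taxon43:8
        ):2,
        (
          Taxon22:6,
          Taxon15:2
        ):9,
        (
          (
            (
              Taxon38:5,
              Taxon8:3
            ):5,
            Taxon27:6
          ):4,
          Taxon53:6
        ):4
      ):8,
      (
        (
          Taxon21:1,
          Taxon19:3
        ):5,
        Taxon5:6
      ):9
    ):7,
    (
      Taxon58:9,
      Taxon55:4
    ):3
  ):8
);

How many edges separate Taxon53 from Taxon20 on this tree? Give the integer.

The MRCA of Taxon53 and Taxon20 is the root of the tree.
From Taxon53 up to that node: 5 branches. From Taxon20 up to the same node: 2 branches. Total: 5 + 2 = 7.

7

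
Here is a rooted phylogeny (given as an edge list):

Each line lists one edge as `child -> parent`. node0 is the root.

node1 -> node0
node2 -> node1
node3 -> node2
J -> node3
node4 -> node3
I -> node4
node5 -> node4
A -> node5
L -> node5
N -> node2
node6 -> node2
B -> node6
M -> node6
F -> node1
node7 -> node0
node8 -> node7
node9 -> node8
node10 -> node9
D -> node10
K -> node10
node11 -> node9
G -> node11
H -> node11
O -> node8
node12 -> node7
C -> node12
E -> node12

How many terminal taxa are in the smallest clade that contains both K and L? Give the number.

The MRCA of K and L is the root, so the clade is the entire tree.
That clade contains 15 terminal taxa: A, B, C, D, E, F, G, H, I, J, K, L, M, N, O.

15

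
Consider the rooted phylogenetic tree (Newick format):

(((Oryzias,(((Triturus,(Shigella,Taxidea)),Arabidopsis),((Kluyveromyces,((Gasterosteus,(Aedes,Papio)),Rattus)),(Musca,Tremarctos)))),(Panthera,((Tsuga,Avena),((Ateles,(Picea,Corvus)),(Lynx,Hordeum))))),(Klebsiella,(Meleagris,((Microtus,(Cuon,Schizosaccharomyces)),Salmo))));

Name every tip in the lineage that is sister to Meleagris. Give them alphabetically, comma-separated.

Cuon, Microtus, Salmo, Schizosaccharomyces

Meleagris attaches to the tree at the node subtending (Meleagris,((Microtus,(Cuon,Schizosaccharomyces)),Salmo)).
The other lineage descending from that same node — the sister group — is ((Microtus,(Cuon,Schizosaccharomyces)),Salmo); its 4 tips in alphabetical order are the answer.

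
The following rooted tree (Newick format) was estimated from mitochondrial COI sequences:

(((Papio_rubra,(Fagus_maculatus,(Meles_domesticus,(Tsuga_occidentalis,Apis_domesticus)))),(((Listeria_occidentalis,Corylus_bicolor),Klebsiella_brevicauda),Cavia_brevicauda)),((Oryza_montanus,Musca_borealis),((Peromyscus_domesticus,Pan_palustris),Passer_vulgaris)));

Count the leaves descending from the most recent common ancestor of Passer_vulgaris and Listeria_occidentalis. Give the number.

The MRCA of Passer_vulgaris and Listeria_occidentalis is the root, so the clade is the entire tree.
That clade contains 14 terminal taxa: Apis_domesticus, Cavia_brevicauda, Corylus_bicolor, Fagus_maculatus, Klebsiella_brevicauda, Listeria_occidentalis, Meles_domesticus, Musca_borealis, Oryza_montanus, Pan_palustris, Papio_rubra, Passer_vulgaris, Peromyscus_domesticus, Tsuga_occidentalis.

14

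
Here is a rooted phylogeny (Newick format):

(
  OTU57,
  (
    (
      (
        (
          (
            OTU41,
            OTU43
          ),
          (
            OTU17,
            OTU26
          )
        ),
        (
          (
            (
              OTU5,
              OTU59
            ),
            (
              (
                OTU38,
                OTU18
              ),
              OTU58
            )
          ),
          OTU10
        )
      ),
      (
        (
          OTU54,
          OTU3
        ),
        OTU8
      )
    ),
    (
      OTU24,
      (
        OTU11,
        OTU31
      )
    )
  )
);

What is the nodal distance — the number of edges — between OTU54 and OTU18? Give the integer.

The MRCA of OTU54 and OTU18 is the node subtending ((((OTU41,OTU43),(OTU17,OTU26)),(((OTU5,OTU59),((OTU38,OTU18),OTU58)),OTU10)),((OTU54,OTU3),OTU8)).
From OTU54 up to that node: 3 branches. From OTU18 up to the same node: 6 branches. Total: 3 + 6 = 9.

9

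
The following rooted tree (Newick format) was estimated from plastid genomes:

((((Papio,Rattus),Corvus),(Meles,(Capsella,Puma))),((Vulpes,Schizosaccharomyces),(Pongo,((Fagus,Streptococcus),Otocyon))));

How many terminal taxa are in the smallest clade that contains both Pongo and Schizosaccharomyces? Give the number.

6

The MRCA of Pongo and Schizosaccharomyces is the node subtending ((Vulpes,Schizosaccharomyces),(Pongo,((Fagus,Streptococcus),Otocyon))).
That clade contains 6 terminal taxa: Fagus, Otocyon, Pongo, Schizosaccharomyces, Streptococcus, Vulpes.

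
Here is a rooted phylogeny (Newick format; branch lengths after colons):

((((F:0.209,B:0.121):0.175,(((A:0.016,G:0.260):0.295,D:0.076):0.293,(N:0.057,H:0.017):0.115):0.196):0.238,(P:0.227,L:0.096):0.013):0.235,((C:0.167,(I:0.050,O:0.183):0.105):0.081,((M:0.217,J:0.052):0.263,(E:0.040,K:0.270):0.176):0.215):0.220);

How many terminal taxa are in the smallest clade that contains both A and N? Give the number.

5

The MRCA of A and N is the node subtending (((A,G),D),(N,H)).
That clade contains 5 terminal taxa: A, D, G, H, N.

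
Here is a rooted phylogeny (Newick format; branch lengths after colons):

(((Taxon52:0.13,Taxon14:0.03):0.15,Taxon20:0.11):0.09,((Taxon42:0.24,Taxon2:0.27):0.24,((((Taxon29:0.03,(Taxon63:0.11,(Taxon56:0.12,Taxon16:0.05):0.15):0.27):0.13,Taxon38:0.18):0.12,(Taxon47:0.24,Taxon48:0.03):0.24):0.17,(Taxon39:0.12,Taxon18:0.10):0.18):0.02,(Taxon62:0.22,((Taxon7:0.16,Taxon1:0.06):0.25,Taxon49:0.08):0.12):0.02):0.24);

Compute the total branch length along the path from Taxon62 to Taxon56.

1.22

The path runs Taxon62 → … → MRCA → … → Taxon56; the MRCA is the node subtending ((Taxon42,Taxon2),((((Taxon29,(Taxon63,(Taxon56,Taxon16))),Taxon38),(Taxon47,Taxon48)),(Taxon39,Taxon18)),(Taxon62,((Taxon7,Taxon1),Taxon49))).
Branch lengths along that path: 0.22 + 0.02 + 0.02 + 0.17 + 0.12 + 0.13 + 0.27 + 0.15 + 0.12 = 1.22.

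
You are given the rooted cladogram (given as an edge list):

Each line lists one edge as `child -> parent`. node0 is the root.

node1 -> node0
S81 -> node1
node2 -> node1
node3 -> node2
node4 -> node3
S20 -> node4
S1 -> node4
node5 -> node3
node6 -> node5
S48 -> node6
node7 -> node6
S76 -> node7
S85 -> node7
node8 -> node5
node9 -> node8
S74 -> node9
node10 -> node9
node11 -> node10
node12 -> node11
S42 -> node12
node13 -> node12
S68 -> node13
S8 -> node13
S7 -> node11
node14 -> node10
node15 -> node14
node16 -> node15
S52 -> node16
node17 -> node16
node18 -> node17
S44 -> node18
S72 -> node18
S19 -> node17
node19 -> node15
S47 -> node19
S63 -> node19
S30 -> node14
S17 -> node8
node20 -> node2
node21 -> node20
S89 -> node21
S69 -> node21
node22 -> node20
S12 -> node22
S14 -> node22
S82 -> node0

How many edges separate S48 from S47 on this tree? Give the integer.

The MRCA of S48 and S47 is the node subtending ((S48,(S76,S85)),((S74,(((S42,(S68,S8)),S7),(((S52,((S44,S72),S19)),(S47,S63)),S30))),S17)).
From S48 up to that node: 2 branches. From S47 up to the same node: 7 branches. Total: 2 + 7 = 9.

9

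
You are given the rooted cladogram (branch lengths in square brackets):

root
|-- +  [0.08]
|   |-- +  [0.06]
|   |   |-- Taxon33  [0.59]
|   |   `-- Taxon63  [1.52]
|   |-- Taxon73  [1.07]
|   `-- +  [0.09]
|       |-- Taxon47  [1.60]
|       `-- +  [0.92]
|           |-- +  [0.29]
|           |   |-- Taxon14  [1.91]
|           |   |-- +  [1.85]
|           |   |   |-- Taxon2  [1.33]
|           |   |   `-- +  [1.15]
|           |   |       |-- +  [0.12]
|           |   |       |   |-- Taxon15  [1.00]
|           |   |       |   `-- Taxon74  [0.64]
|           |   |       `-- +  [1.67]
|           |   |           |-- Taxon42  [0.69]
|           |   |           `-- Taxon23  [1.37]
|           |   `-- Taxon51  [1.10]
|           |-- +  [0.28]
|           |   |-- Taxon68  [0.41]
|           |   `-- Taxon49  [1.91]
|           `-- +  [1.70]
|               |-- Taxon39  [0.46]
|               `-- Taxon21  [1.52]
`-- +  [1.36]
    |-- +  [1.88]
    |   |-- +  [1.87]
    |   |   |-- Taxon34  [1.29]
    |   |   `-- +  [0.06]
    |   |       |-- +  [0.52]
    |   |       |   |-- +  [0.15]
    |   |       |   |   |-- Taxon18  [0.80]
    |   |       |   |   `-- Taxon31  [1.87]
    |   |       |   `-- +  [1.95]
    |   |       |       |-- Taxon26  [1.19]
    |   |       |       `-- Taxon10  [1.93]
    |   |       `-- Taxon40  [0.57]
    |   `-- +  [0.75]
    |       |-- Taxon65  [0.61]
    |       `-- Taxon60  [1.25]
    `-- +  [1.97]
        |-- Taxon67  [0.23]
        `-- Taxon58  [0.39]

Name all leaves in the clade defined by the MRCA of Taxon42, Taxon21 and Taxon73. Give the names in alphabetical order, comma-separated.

Taxon14, Taxon15, Taxon2, Taxon21, Taxon23, Taxon33, Taxon39, Taxon42, Taxon47, Taxon49, Taxon51, Taxon63, Taxon68, Taxon73, Taxon74

Tracing Taxon42: it sits inside (Taxon42,Taxon23).
Tracing Taxon21: it sits inside (Taxon39,Taxon21).
Tracing Taxon73: it sits inside ((Taxon33,Taxon63),Taxon73,(Taxon47,((Taxon14,(Taxon2,((Taxon15,Taxon74),(Taxon42,Taxon23))),Taxon51),(Taxon68,Taxon49),(Taxon39,Taxon21)))).
The smallest clade enclosing all 3 is ((Taxon33,Taxon63),Taxon73,(Taxon47,((Taxon14,(Taxon2,((Taxon15,Taxon74),(Taxon42,Taxon23))),Taxon51),(Taxon68,Taxon49),(Taxon39,Taxon21)))); the answer is its 15 terminal taxa in alphabetical order.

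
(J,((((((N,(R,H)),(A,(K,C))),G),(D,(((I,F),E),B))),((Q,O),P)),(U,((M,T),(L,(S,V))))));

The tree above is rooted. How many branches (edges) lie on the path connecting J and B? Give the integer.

The MRCA of J and B is the root of the tree.
From J up to that node: 1 branch. From B up to the same node: 6 branches. Total: 1 + 6 = 7.

7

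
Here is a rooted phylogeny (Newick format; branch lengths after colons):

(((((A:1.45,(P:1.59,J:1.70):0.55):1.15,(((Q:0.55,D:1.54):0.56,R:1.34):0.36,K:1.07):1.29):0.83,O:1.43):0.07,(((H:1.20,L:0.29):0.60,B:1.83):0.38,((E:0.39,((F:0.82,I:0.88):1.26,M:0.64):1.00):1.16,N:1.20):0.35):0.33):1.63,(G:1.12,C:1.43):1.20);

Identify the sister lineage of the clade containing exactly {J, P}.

A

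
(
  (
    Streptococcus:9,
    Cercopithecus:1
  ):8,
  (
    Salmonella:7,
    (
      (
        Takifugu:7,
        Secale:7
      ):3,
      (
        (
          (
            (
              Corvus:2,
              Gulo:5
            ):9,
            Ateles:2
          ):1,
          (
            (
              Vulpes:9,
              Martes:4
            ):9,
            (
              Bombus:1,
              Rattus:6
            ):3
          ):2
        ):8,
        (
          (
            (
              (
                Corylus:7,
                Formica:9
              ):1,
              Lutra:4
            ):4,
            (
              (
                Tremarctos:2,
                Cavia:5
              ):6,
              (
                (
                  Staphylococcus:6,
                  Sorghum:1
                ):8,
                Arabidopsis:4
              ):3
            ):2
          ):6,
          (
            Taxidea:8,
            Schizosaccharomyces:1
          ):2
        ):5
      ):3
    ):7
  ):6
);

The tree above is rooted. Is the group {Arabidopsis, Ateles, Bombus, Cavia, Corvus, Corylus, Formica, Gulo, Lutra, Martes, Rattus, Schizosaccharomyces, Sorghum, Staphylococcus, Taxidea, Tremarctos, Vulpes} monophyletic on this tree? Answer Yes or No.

The most recent common ancestor of these taxa subtends ((((Corvus,Gulo),Ateles),((Vulpes,Martes),(Bombus,Rattus))),((((Corylus,Formica),Lutra),((Tremarctos,Cavia),((Staphylococcus,Sorghum),Arabidopsis))),(Taxidea,Schizosaccharomyces))).
That clade has exactly 17 tips — every listed taxon and nothing else — so the group is monophyletic.

Yes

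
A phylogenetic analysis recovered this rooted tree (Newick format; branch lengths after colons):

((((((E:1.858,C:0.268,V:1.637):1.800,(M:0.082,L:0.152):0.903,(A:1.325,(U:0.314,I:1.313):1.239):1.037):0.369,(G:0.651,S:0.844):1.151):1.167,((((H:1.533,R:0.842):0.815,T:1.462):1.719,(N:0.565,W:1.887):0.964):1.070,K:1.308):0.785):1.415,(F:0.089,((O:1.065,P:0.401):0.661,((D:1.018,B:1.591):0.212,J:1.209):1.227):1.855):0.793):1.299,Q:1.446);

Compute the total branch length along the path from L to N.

5.975

The path runs L → … → MRCA → … → N; the MRCA is the node subtending ((((E,C,V),(M,L),(A,(U,I))),(G,S)),((((H,R),T),(N,W)),K)).
Branch lengths along that path: 0.152 + 0.903 + 0.369 + 1.167 + 0.785 + 1.070 + 0.964 + 0.565 = 5.975.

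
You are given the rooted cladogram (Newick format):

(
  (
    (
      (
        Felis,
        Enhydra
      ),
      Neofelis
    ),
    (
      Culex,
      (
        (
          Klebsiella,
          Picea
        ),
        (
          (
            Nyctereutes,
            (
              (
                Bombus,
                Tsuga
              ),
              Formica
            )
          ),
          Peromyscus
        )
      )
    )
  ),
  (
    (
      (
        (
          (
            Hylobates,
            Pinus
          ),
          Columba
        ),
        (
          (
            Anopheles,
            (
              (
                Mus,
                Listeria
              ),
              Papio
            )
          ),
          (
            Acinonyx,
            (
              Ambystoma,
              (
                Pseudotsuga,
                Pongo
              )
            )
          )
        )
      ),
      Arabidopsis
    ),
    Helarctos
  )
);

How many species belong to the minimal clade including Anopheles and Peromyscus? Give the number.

The MRCA of Anopheles and Peromyscus is the root, so the clade is the entire tree.
That clade contains 24 terminal taxa: Acinonyx, Ambystoma, Anopheles, Arabidopsis, Bombus, Columba, Culex, Enhydra, Felis, Formica, Helarctos, Hylobates, Klebsiella, Listeria, Mus, Neofelis, Nyctereutes, Papio, Peromyscus, Picea, Pinus, Pongo, Pseudotsuga, Tsuga.

24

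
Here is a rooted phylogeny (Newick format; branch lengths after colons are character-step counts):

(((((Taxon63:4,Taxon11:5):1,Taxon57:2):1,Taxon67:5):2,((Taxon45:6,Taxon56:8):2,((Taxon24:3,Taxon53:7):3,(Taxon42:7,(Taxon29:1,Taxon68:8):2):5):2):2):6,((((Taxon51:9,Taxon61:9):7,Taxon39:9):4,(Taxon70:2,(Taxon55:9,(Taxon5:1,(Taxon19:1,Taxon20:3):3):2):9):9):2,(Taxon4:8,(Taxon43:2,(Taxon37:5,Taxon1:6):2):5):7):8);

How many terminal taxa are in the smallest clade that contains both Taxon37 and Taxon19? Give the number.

The MRCA of Taxon37 and Taxon19 is the node subtending ((((Taxon51,Taxon61),Taxon39),(Taxon70,(Taxon55,(Taxon5,(Taxon19,Taxon20))))),(Taxon4,(Taxon43,(Taxon37,Taxon1)))).
That clade contains 12 terminal taxa: Taxon1, Taxon19, Taxon20, Taxon37, Taxon39, Taxon4, Taxon43, Taxon5, Taxon51, Taxon55, Taxon61, Taxon70.

12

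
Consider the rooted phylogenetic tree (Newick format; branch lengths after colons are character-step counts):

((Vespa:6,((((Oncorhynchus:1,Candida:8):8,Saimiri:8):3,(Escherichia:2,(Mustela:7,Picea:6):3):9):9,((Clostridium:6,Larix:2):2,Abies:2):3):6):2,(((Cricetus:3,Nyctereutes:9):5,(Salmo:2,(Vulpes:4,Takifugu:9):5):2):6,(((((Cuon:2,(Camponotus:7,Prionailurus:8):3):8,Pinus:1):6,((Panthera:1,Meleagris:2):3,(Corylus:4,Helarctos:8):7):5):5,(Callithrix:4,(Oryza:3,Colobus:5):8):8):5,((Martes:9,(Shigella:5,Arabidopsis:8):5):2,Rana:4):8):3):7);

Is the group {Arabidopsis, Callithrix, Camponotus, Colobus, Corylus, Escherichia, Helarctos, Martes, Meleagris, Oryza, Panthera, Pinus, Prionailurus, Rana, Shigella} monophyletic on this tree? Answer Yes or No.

No

The MRCA of the listed taxa is the root, so the smallest clade containing them is the whole tree.
That clade also contains Abies, Candida, Clostridium, Cricetus, Cuon, Larix, Mustela, Nyctereutes, Oncorhynchus, Picea, Saimiri, Salmo, Takifugu, Vespa, Vulpes, which are not in the proposed group, so the group is not monophyletic.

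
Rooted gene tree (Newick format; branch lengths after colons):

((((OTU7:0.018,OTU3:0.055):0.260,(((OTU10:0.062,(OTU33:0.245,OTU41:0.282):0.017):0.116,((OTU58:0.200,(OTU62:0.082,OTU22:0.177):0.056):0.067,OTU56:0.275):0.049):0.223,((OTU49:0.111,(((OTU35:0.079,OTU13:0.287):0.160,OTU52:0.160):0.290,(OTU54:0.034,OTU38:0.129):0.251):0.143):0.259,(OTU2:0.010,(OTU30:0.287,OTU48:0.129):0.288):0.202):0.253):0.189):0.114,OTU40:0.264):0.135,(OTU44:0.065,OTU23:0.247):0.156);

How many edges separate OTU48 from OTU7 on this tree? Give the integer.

The MRCA of OTU48 and OTU7 is the node subtending ((OTU7,OTU3),(((OTU10,(OTU33,OTU41)),((OTU58,(OTU62,OTU22)),OTU56)),((OTU49,(((OTU35,OTU13),OTU52),(OTU54,OTU38))),(OTU2,(OTU30,OTU48))))).
From OTU48 up to that node: 5 branches. From OTU7 up to the same node: 2 branches. Total: 5 + 2 = 7.

7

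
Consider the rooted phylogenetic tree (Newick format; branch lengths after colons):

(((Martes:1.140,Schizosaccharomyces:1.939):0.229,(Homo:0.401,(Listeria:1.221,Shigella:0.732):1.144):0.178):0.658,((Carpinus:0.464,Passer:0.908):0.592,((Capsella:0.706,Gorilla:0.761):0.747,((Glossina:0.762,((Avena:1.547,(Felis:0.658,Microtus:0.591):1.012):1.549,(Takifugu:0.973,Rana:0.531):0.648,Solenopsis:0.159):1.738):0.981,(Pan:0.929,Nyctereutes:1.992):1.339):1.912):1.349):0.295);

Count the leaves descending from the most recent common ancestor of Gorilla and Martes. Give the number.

The MRCA of Gorilla and Martes is the root, so the clade is the entire tree.
That clade contains 18 terminal taxa: Avena, Capsella, Carpinus, Felis, Glossina, Gorilla, Homo, Listeria, Martes, Microtus, Nyctereutes, Pan, Passer, Rana, Schizosaccharomyces, Shigella, Solenopsis, Takifugu.

18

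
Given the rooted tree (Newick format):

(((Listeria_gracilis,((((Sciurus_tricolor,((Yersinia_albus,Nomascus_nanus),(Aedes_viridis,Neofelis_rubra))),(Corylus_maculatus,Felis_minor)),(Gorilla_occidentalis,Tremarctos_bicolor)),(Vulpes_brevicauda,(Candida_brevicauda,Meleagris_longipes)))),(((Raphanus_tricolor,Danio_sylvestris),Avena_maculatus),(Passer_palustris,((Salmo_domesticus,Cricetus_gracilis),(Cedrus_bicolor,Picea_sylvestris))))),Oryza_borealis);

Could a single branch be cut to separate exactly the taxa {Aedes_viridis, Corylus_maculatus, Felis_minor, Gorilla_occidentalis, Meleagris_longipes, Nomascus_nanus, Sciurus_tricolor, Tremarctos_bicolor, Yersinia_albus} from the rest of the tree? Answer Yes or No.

No

The MRCA of the listed taxa subtends ((((Sciurus_tricolor,((Yersinia_albus,Nomascus_nanus),(Aedes_viridis,Neofelis_rubra))),(Corylus_maculatus,Felis_minor)),(Gorilla_occidentalis,Tremarctos_bicolor)),(Vulpes_brevicauda,(Candida_brevicauda,Meleagris_longipes))).
That clade also contains Candida_brevicauda, Neofelis_rubra, Vulpes_brevicauda, which are not in the proposed group, so the group is not monophyletic.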